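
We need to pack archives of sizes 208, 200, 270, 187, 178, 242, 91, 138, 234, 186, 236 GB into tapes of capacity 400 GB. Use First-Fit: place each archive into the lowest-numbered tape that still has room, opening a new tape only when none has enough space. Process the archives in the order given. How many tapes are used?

208 GB → tape 1 (remaining 192 GB)
200 GB → tape 2 (remaining 200 GB)
270 GB → tape 3 (remaining 130 GB)
187 GB → tape 1 (remaining 5 GB)
178 GB → tape 2 (remaining 22 GB)
242 GB → tape 4 (remaining 158 GB)
91 GB → tape 3 (remaining 39 GB)
138 GB → tape 4 (remaining 20 GB)
234 GB → tape 5 (remaining 166 GB)
186 GB → tape 6 (remaining 214 GB)
236 GB → tape 7 (remaining 164 GB)
Final tapes: [208,187] [200,178] [270,91] [242,138] [234] [186] [236].

7 tapes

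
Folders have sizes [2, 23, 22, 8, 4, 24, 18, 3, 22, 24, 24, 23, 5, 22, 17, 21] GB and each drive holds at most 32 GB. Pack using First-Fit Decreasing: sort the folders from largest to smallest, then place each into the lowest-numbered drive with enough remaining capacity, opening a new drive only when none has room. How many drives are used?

Sorted descending: 24, 24, 24, 23, 23, 22, 22, 22, 21, 18, 17, 8, 5, 4, 3, 2.
24 GB → drive 1 (remaining 8 GB)
24 GB → drive 2 (remaining 8 GB)
24 GB → drive 3 (remaining 8 GB)
23 GB → drive 4 (remaining 9 GB)
23 GB → drive 5 (remaining 9 GB)
22 GB → drive 6 (remaining 10 GB)
22 GB → drive 7 (remaining 10 GB)
22 GB → drive 8 (remaining 10 GB)
21 GB → drive 9 (remaining 11 GB)
18 GB → drive 10 (remaining 14 GB)
17 GB → drive 11 (remaining 15 GB)
8 GB → drive 1 (remaining 0 GB)
5 GB → drive 2 (remaining 3 GB)
4 GB → drive 3 (remaining 4 GB)
3 GB → drive 2 (remaining 0 GB)
2 GB → drive 3 (remaining 2 GB)

11 drives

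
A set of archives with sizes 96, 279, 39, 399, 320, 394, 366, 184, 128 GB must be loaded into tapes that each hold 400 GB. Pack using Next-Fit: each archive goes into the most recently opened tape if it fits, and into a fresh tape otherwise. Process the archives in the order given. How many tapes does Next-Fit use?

7

Put 96 GB in tape 1; 304 GB remain.
Put 279 GB in tape 1; 25 GB remain.
Put 39 GB in tape 2; 361 GB remain.
Put 399 GB in tape 3; 1 GB remain.
Put 320 GB in tape 4; 80 GB remain.
Put 394 GB in tape 5; 6 GB remain.
Put 366 GB in tape 6; 34 GB remain.
Put 184 GB in tape 7; 216 GB remain.
Put 128 GB in tape 7; 88 GB remain.
Final tapes: [96,279] [39] [399] [320] [394] [366] [184,128].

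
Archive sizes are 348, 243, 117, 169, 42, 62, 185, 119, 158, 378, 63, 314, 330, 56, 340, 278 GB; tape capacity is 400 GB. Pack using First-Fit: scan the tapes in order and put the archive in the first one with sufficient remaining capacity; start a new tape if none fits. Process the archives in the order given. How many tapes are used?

Put 348 GB in tape 1; 52 GB remain.
Put 243 GB in tape 2; 157 GB remain.
Put 117 GB in tape 2; 40 GB remain.
Put 169 GB in tape 3; 231 GB remain.
Put 42 GB in tape 1; 10 GB remain.
Put 62 GB in tape 3; 169 GB remain.
Put 185 GB in tape 4; 215 GB remain.
Put 119 GB in tape 3; 50 GB remain.
Put 158 GB in tape 4; 57 GB remain.
Put 378 GB in tape 5; 22 GB remain.
Put 63 GB in tape 6; 337 GB remain.
Put 314 GB in tape 6; 23 GB remain.
Put 330 GB in tape 7; 70 GB remain.
Put 56 GB in tape 4; 1 GB remain.
Put 340 GB in tape 8; 60 GB remain.
Put 278 GB in tape 9; 122 GB remain.

9 tapes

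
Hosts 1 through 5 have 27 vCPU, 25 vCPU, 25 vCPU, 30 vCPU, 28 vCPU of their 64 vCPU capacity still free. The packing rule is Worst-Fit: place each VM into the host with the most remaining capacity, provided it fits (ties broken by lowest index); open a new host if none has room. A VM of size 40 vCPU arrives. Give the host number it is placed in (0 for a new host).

0

No host has ≥ 40 vCPU free, so a new host is opened.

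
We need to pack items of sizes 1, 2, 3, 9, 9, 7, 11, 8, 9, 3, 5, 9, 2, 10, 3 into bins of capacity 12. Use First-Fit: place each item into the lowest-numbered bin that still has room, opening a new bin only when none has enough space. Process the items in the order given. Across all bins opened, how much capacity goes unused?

17

Put 1 in bin 1; 11 remain.
Put 2 in bin 1; 9 remain.
Put 3 in bin 1; 6 remain.
Put 9 in bin 2; 3 remain.
Put 9 in bin 3; 3 remain.
Put 7 in bin 4; 5 remain.
Put 11 in bin 5; 1 remain.
Put 8 in bin 6; 4 remain.
Put 9 in bin 7; 3 remain.
Put 3 in bin 1; 3 remain.
Put 5 in bin 4; 0 remain.
Put 9 in bin 8; 3 remain.
Put 2 in bin 1; 1 remain.
Put 10 in bin 9; 2 remain.
Put 3 in bin 2; 0 remain.
9 bins × 12 = 108; used 91; unused 17.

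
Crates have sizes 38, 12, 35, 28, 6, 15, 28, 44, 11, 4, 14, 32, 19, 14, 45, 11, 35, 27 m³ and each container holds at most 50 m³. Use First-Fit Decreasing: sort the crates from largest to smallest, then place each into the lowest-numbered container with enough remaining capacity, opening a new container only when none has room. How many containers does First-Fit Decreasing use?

Sorted descending: 45, 44, 38, 35, 35, 32, 28, 28, 27, 19, 15, 14, 14, 12, 11, 11, 6, 4.
45 m³ → container 1 (remaining 5 m³)
44 m³ → container 2 (remaining 6 m³)
38 m³ → container 3 (remaining 12 m³)
35 m³ → container 4 (remaining 15 m³)
35 m³ → container 5 (remaining 15 m³)
32 m³ → container 6 (remaining 18 m³)
28 m³ → container 7 (remaining 22 m³)
28 m³ → container 8 (remaining 22 m³)
27 m³ → container 9 (remaining 23 m³)
19 m³ → container 7 (remaining 3 m³)
15 m³ → container 4 (remaining 0 m³)
14 m³ → container 5 (remaining 1 m³)
14 m³ → container 6 (remaining 4 m³)
12 m³ → container 3 (remaining 0 m³)
11 m³ → container 8 (remaining 11 m³)
11 m³ → container 8 (remaining 0 m³)
6 m³ → container 2 (remaining 0 m³)
4 m³ → container 1 (remaining 1 m³)

9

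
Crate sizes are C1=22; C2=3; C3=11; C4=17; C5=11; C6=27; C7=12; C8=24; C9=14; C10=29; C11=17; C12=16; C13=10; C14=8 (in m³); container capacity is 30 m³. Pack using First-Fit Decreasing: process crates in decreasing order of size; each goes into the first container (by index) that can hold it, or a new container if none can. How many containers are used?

Sorted descending: 29, 27, 24, 22, 17, 17, 16, 14, 12, 11, 11, 10, 8, 3.
container 1: place 29 m³, 1 m³ left
container 2: place 27 m³, 3 m³ left
container 3: place 24 m³, 6 m³ left
container 4: place 22 m³, 8 m³ left
container 5: place 17 m³, 13 m³ left
container 6: place 17 m³, 13 m³ left
container 7: place 16 m³, 14 m³ left
container 7: place 14 m³, 0 m³ left
container 5: place 12 m³, 1 m³ left
container 6: place 11 m³, 2 m³ left
container 8: place 11 m³, 19 m³ left
container 8: place 10 m³, 9 m³ left
container 4: place 8 m³, 0 m³ left
container 2: place 3 m³, 0 m³ left

8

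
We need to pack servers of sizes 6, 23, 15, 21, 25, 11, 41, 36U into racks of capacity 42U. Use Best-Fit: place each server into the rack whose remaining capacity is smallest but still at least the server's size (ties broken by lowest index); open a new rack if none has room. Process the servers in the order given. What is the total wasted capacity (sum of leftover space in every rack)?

6U → rack 1 (remaining 36U)
23U → rack 1 (remaining 13U)
15U → rack 2 (remaining 27U)
21U → rack 2 (remaining 6U)
25U → rack 3 (remaining 17U)
11U → rack 1 (remaining 2U)
41U → rack 4 (remaining 1U)
36U → rack 5 (remaining 6U)
5 racks × 42U = 210U; used 178U; unused 32U.

32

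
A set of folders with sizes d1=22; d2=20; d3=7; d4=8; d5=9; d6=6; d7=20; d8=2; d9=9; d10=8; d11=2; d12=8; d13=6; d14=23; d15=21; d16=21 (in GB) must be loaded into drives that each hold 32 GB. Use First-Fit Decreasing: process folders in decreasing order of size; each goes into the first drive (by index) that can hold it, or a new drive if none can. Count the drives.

7

Sorted descending: 23, 22, 21, 21, 20, 20, 9, 9, 8, 8, 8, 7, 6, 6, 2, 2.
Put 23 GB in drive 1; 9 GB remain.
Put 22 GB in drive 2; 10 GB remain.
Put 21 GB in drive 3; 11 GB remain.
Put 21 GB in drive 4; 11 GB remain.
Put 20 GB in drive 5; 12 GB remain.
Put 20 GB in drive 6; 12 GB remain.
Put 9 GB in drive 1; 0 GB remain.
Put 9 GB in drive 2; 1 GB remain.
Put 8 GB in drive 3; 3 GB remain.
Put 8 GB in drive 4; 3 GB remain.
Put 8 GB in drive 5; 4 GB remain.
Put 7 GB in drive 6; 5 GB remain.
Put 6 GB in drive 7; 26 GB remain.
Put 6 GB in drive 7; 20 GB remain.
Put 2 GB in drive 3; 1 GB remain.
Put 2 GB in drive 4; 1 GB remain.
Final drives: [23,9] [22,9] [21,8,2] [21,8,2] [20,8] [20,7] [6,6].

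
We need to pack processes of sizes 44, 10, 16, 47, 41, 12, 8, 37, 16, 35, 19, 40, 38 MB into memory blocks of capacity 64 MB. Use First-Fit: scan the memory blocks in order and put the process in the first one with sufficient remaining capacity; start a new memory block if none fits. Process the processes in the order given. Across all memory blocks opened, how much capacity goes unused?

44 MB → memory block 1 (remaining 20 MB)
10 MB → memory block 1 (remaining 10 MB)
16 MB → memory block 2 (remaining 48 MB)
47 MB → memory block 2 (remaining 1 MB)
41 MB → memory block 3 (remaining 23 MB)
12 MB → memory block 3 (remaining 11 MB)
8 MB → memory block 1 (remaining 2 MB)
37 MB → memory block 4 (remaining 27 MB)
16 MB → memory block 4 (remaining 11 MB)
35 MB → memory block 5 (remaining 29 MB)
19 MB → memory block 5 (remaining 10 MB)
40 MB → memory block 6 (remaining 24 MB)
38 MB → memory block 7 (remaining 26 MB)
7 memory blocks × 64 MB = 448 MB; used 363 MB; unused 85 MB.

85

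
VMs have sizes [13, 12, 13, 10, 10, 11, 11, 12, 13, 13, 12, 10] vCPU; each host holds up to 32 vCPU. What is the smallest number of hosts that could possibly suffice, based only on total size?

Total size = 13 + 12 + 13 + 10 + 10 + 11 + 11 + 12 + 13 + 13 + 12 + 10 = 140 vCPU.
⌈140 / 32⌉ = 5.

5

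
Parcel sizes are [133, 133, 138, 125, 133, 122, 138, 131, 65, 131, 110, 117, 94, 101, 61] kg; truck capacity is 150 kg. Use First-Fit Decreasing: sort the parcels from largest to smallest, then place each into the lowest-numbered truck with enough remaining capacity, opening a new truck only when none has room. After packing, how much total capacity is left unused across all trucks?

368

Sorted descending: 138, 138, 133, 133, 133, 131, 131, 125, 122, 117, 110, 101, 94, 65, 61.
138 kg → truck 1 (remaining 12 kg)
138 kg → truck 2 (remaining 12 kg)
133 kg → truck 3 (remaining 17 kg)
133 kg → truck 4 (remaining 17 kg)
133 kg → truck 5 (remaining 17 kg)
131 kg → truck 6 (remaining 19 kg)
131 kg → truck 7 (remaining 19 kg)
125 kg → truck 8 (remaining 25 kg)
122 kg → truck 9 (remaining 28 kg)
117 kg → truck 10 (remaining 33 kg)
110 kg → truck 11 (remaining 40 kg)
101 kg → truck 12 (remaining 49 kg)
94 kg → truck 13 (remaining 56 kg)
65 kg → truck 14 (remaining 85 kg)
61 kg → truck 14 (remaining 24 kg)
14 trucks × 150 kg = 2100 kg; used 1732 kg; unused 368 kg.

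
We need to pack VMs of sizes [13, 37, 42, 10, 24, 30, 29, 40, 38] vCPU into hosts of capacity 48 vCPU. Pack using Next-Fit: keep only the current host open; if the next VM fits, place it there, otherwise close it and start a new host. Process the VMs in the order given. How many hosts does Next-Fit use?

Put 13 vCPU in host 1; 35 vCPU remain.
Put 37 vCPU in host 2; 11 vCPU remain.
Put 42 vCPU in host 3; 6 vCPU remain.
Put 10 vCPU in host 4; 38 vCPU remain.
Put 24 vCPU in host 4; 14 vCPU remain.
Put 30 vCPU in host 5; 18 vCPU remain.
Put 29 vCPU in host 6; 19 vCPU remain.
Put 40 vCPU in host 7; 8 vCPU remain.
Put 38 vCPU in host 8; 10 vCPU remain.

8 hosts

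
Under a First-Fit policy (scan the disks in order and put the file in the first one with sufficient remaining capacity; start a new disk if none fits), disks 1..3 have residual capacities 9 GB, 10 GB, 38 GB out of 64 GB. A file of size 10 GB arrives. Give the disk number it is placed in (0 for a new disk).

2

Disks with room: disk 2 (10 GB), disk 3 (38 GB).
The first with room is disk 2.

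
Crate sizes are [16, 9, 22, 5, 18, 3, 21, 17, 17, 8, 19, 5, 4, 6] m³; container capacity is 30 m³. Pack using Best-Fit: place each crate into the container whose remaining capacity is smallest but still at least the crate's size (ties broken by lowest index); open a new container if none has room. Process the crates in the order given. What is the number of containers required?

7

container 1: place 16 m³, 14 m³ left
container 1: place 9 m³, 5 m³ left
container 2: place 22 m³, 8 m³ left
container 1: place 5 m³, 0 m³ left
container 3: place 18 m³, 12 m³ left
container 2: place 3 m³, 5 m³ left
container 4: place 21 m³, 9 m³ left
container 5: place 17 m³, 13 m³ left
container 6: place 17 m³, 13 m³ left
container 4: place 8 m³, 1 m³ left
container 7: place 19 m³, 11 m³ left
container 2: place 5 m³, 0 m³ left
container 7: place 4 m³, 7 m³ left
container 7: place 6 m³, 1 m³ left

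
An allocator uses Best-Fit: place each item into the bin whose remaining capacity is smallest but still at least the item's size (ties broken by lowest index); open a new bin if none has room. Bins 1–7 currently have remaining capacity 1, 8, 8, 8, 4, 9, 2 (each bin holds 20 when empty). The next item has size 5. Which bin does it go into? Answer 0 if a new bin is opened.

Bins with room: bin 2 (8), bin 3 (8), bin 4 (8), bin 6 (9).
Tightest fit is bin 2 with 8 free.

2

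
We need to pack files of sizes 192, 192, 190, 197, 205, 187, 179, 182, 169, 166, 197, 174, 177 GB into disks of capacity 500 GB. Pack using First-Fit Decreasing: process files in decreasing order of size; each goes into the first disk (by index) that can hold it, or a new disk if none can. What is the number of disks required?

Sorted descending: 205, 197, 197, 192, 192, 190, 187, 182, 179, 177, 174, 169, 166.
Put 205 GB in disk 1; 295 GB remain.
Put 197 GB in disk 1; 98 GB remain.
Put 197 GB in disk 2; 303 GB remain.
Put 192 GB in disk 2; 111 GB remain.
Put 192 GB in disk 3; 308 GB remain.
Put 190 GB in disk 3; 118 GB remain.
Put 187 GB in disk 4; 313 GB remain.
Put 182 GB in disk 4; 131 GB remain.
Put 179 GB in disk 5; 321 GB remain.
Put 177 GB in disk 5; 144 GB remain.
Put 174 GB in disk 6; 326 GB remain.
Put 169 GB in disk 6; 157 GB remain.
Put 166 GB in disk 7; 334 GB remain.
Final disks: [205,197] [197,192] [192,190] [187,182] [179,177] [174,169] [166].

7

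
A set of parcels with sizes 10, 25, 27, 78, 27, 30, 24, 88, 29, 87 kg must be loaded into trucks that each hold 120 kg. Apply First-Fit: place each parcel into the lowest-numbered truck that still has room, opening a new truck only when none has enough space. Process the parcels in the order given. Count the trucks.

truck 1: place 10 kg, 110 kg left
truck 1: place 25 kg, 85 kg left
truck 1: place 27 kg, 58 kg left
truck 2: place 78 kg, 42 kg left
truck 1: place 27 kg, 31 kg left
truck 1: place 30 kg, 1 kg left
truck 2: place 24 kg, 18 kg left
truck 3: place 88 kg, 32 kg left
truck 3: place 29 kg, 3 kg left
truck 4: place 87 kg, 33 kg left
Final trucks: [10,25,27,27,30] [78,24] [88,29] [87].

4 trucks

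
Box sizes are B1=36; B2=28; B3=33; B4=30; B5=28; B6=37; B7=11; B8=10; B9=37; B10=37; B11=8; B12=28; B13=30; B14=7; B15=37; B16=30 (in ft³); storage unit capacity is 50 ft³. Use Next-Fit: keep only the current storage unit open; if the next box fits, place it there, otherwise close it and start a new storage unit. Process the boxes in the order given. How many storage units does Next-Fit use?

Put B1 (36 ft³) in storage unit 1; 14 ft³ remain.
Put B2 (28 ft³) in storage unit 2; 22 ft³ remain.
Put B3 (33 ft³) in storage unit 3; 17 ft³ remain.
Put B4 (30 ft³) in storage unit 4; 20 ft³ remain.
Put B5 (28 ft³) in storage unit 5; 22 ft³ remain.
Put B6 (37 ft³) in storage unit 6; 13 ft³ remain.
Put B7 (11 ft³) in storage unit 6; 2 ft³ remain.
Put B8 (10 ft³) in storage unit 7; 40 ft³ remain.
Put B9 (37 ft³) in storage unit 7; 3 ft³ remain.
Put B10 (37 ft³) in storage unit 8; 13 ft³ remain.
Put B11 (8 ft³) in storage unit 8; 5 ft³ remain.
Put B12 (28 ft³) in storage unit 9; 22 ft³ remain.
Put B13 (30 ft³) in storage unit 10; 20 ft³ remain.
Put B14 (7 ft³) in storage unit 10; 13 ft³ remain.
Put B15 (37 ft³) in storage unit 11; 13 ft³ remain.
Put B16 (30 ft³) in storage unit 12; 20 ft³ remain.
Final storage units: [36] [28] [33] [30] [28] [37,11] [10,37] [37,8] [28] [30,7] [37] [30].

12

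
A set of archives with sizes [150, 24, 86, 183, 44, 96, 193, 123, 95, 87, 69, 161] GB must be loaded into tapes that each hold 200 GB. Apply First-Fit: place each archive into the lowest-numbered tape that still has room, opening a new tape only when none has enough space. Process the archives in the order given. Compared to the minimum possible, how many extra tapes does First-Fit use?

First-Fit: [150,24] [86,44,69] [183] [96,95] [193] [123] [87] [161] → 8 tapes.
Total size 1311 GB; any packing needs at least ⌈1311/200⌉ = 7 tapes.
An optimal packing achieves that bound: [193] [183] [161,24] [150,44] [123,69] [96,95] [87,86] → 7 tapes.
Excess: 8 − 7 = 1.

1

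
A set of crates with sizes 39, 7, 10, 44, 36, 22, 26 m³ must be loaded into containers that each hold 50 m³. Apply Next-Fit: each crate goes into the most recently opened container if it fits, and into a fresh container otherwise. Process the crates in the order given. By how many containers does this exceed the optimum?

Next-Fit: [39,7] [10] [44] [36] [22,26] → 5 containers.
Total size 184 m³; any packing needs at least ⌈184/50⌉ = 4 containers.
An optimal packing achieves that bound: [44] [39,10] [36,7] [26,22] → 4 containers.
Excess: 5 − 4 = 1.

1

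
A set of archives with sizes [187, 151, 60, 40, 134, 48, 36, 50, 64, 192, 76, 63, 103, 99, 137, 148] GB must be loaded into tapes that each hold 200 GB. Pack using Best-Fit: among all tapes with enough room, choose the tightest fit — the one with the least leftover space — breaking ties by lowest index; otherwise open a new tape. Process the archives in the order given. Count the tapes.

187 GB → tape 1 (remaining 13 GB)
151 GB → tape 2 (remaining 49 GB)
60 GB → tape 3 (remaining 140 GB)
40 GB → tape 2 (remaining 9 GB)
134 GB → tape 3 (remaining 6 GB)
48 GB → tape 4 (remaining 152 GB)
36 GB → tape 4 (remaining 116 GB)
50 GB → tape 4 (remaining 66 GB)
64 GB → tape 4 (remaining 2 GB)
192 GB → tape 5 (remaining 8 GB)
76 GB → tape 6 (remaining 124 GB)
63 GB → tape 6 (remaining 61 GB)
103 GB → tape 7 (remaining 97 GB)
99 GB → tape 8 (remaining 101 GB)
137 GB → tape 9 (remaining 63 GB)
148 GB → tape 10 (remaining 52 GB)

10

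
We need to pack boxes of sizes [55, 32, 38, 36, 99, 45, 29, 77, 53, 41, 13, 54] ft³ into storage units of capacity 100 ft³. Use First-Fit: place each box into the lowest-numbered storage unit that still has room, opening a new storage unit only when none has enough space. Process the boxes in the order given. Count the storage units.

7 storage units

55 ft³ → storage unit 1 (remaining 45 ft³)
32 ft³ → storage unit 1 (remaining 13 ft³)
38 ft³ → storage unit 2 (remaining 62 ft³)
36 ft³ → storage unit 2 (remaining 26 ft³)
99 ft³ → storage unit 3 (remaining 1 ft³)
45 ft³ → storage unit 4 (remaining 55 ft³)
29 ft³ → storage unit 4 (remaining 26 ft³)
77 ft³ → storage unit 5 (remaining 23 ft³)
53 ft³ → storage unit 6 (remaining 47 ft³)
41 ft³ → storage unit 6 (remaining 6 ft³)
13 ft³ → storage unit 1 (remaining 0 ft³)
54 ft³ → storage unit 7 (remaining 46 ft³)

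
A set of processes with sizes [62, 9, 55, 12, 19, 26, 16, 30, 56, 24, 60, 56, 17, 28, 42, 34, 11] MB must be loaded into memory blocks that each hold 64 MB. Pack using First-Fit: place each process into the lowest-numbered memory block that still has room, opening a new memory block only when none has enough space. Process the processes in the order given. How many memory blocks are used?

10

62 MB → memory block 1 (remaining 2 MB)
9 MB → memory block 2 (remaining 55 MB)
55 MB → memory block 2 (remaining 0 MB)
12 MB → memory block 3 (remaining 52 MB)
19 MB → memory block 3 (remaining 33 MB)
26 MB → memory block 3 (remaining 7 MB)
16 MB → memory block 4 (remaining 48 MB)
30 MB → memory block 4 (remaining 18 MB)
56 MB → memory block 5 (remaining 8 MB)
24 MB → memory block 6 (remaining 40 MB)
60 MB → memory block 7 (remaining 4 MB)
56 MB → memory block 8 (remaining 8 MB)
17 MB → memory block 4 (remaining 1 MB)
28 MB → memory block 6 (remaining 12 MB)
42 MB → memory block 9 (remaining 22 MB)
34 MB → memory block 10 (remaining 30 MB)
11 MB → memory block 6 (remaining 1 MB)
Final memory blocks: [62] [9,55] [12,19,26] [16,30,17] [56] [24,28,11] [60] [56] [42] [34].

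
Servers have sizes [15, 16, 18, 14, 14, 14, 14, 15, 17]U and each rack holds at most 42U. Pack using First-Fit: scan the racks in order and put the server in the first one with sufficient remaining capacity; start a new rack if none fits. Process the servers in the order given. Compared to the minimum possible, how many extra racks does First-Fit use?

First-Fit: [15,16] [18,14] [14,14,14] [15,17] → 4 racks.
Total size 137U; any packing needs at least ⌈137/42⌉ = 4 racks.
So 4 is already optimal.

0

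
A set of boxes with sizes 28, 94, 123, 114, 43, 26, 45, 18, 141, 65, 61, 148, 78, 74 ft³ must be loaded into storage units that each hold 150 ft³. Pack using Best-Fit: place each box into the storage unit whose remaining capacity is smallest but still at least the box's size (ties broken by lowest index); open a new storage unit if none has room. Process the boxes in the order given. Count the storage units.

8

Put 28 ft³ in storage unit 1; 122 ft³ remain.
Put 94 ft³ in storage unit 1; 28 ft³ remain.
Put 123 ft³ in storage unit 2; 27 ft³ remain.
Put 114 ft³ in storage unit 3; 36 ft³ remain.
Put 43 ft³ in storage unit 4; 107 ft³ remain.
Put 26 ft³ in storage unit 2; 1 ft³ remain.
Put 45 ft³ in storage unit 4; 62 ft³ remain.
Put 18 ft³ in storage unit 1; 10 ft³ remain.
Put 141 ft³ in storage unit 5; 9 ft³ remain.
Put 65 ft³ in storage unit 6; 85 ft³ remain.
Put 61 ft³ in storage unit 4; 1 ft³ remain.
Put 148 ft³ in storage unit 7; 2 ft³ remain.
Put 78 ft³ in storage unit 6; 7 ft³ remain.
Put 74 ft³ in storage unit 8; 76 ft³ remain.
Final storage units: [28,94,18] [123,26] [114] [43,45,61] [141] [65,78] [148] [74].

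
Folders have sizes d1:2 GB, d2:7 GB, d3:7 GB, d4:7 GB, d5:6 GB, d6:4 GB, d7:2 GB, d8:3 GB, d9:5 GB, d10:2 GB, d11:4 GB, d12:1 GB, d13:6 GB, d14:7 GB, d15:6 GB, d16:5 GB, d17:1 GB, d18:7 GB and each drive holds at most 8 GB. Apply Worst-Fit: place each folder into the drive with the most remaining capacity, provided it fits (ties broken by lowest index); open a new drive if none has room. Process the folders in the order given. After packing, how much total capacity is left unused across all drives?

Put d1 (2 GB) in drive 1; 6 GB remain.
Put d2 (7 GB) in drive 2; 1 GB remain.
Put d3 (7 GB) in drive 3; 1 GB remain.
Put d4 (7 GB) in drive 4; 1 GB remain.
Put d5 (6 GB) in drive 1; 0 GB remain.
Put d6 (4 GB) in drive 5; 4 GB remain.
Put d7 (2 GB) in drive 5; 2 GB remain.
Put d8 (3 GB) in drive 6; 5 GB remain.
Put d9 (5 GB) in drive 6; 0 GB remain.
Put d10 (2 GB) in drive 5; 0 GB remain.
Put d11 (4 GB) in drive 7; 4 GB remain.
Put d12 (1 GB) in drive 7; 3 GB remain.
Put d13 (6 GB) in drive 8; 2 GB remain.
Put d14 (7 GB) in drive 9; 1 GB remain.
Put d15 (6 GB) in drive 10; 2 GB remain.
Put d16 (5 GB) in drive 11; 3 GB remain.
Put d17 (1 GB) in drive 7; 2 GB remain.
Put d18 (7 GB) in drive 12; 1 GB remain.
12 drives × 8 GB = 96 GB; used 82 GB; unused 14 GB.

14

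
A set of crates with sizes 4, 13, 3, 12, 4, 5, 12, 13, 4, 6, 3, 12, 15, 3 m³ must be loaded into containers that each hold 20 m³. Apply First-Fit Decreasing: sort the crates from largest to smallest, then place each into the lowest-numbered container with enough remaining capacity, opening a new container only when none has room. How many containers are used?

6

Sorted descending: 15, 13, 13, 12, 12, 12, 6, 5, 4, 4, 4, 3, 3, 3.
container 1: place 15 m³, 5 m³ left
container 2: place 13 m³, 7 m³ left
container 3: place 13 m³, 7 m³ left
container 4: place 12 m³, 8 m³ left
container 5: place 12 m³, 8 m³ left
container 6: place 12 m³, 8 m³ left
container 2: place 6 m³, 1 m³ left
container 1: place 5 m³, 0 m³ left
container 3: place 4 m³, 3 m³ left
container 4: place 4 m³, 4 m³ left
container 4: place 4 m³, 0 m³ left
container 3: place 3 m³, 0 m³ left
container 5: place 3 m³, 5 m³ left
container 5: place 3 m³, 2 m³ left
Final containers: [15,5] [13,6] [13,4,3] [12,4,4] [12,3,3] [12].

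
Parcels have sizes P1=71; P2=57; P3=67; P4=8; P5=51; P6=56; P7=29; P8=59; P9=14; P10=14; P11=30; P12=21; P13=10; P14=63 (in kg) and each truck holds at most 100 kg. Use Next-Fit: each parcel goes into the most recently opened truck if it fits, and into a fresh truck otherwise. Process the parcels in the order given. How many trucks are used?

8 trucks

Put P1 (71 kg) in truck 1; 29 kg remain.
Put P2 (57 kg) in truck 2; 43 kg remain.
Put P3 (67 kg) in truck 3; 33 kg remain.
Put P4 (8 kg) in truck 3; 25 kg remain.
Put P5 (51 kg) in truck 4; 49 kg remain.
Put P6 (56 kg) in truck 5; 44 kg remain.
Put P7 (29 kg) in truck 5; 15 kg remain.
Put P8 (59 kg) in truck 6; 41 kg remain.
Put P9 (14 kg) in truck 6; 27 kg remain.
Put P10 (14 kg) in truck 6; 13 kg remain.
Put P11 (30 kg) in truck 7; 70 kg remain.
Put P12 (21 kg) in truck 7; 49 kg remain.
Put P13 (10 kg) in truck 7; 39 kg remain.
Put P14 (63 kg) in truck 8; 37 kg remain.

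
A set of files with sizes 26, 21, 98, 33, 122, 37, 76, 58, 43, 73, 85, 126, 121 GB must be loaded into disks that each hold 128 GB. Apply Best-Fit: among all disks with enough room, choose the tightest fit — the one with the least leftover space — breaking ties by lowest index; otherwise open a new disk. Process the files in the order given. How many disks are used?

9 disks

26 GB → disk 1 (remaining 102 GB)
21 GB → disk 1 (remaining 81 GB)
98 GB → disk 2 (remaining 30 GB)
33 GB → disk 1 (remaining 48 GB)
122 GB → disk 3 (remaining 6 GB)
37 GB → disk 1 (remaining 11 GB)
76 GB → disk 4 (remaining 52 GB)
58 GB → disk 5 (remaining 70 GB)
43 GB → disk 4 (remaining 9 GB)
73 GB → disk 6 (remaining 55 GB)
85 GB → disk 7 (remaining 43 GB)
126 GB → disk 8 (remaining 2 GB)
121 GB → disk 9 (remaining 7 GB)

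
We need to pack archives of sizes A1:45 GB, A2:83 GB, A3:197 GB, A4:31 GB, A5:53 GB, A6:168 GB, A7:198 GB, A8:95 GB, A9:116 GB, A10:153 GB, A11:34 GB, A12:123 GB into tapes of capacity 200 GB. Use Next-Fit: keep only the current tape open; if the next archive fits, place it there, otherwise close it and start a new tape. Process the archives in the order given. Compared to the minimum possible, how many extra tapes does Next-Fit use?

2

Next-Fit: [45,83] [197] [31,53] [168] [198] [95] [116] [153,34] [123] → 9 tapes.
Total size 1296 GB; any packing needs at least ⌈1296/200⌉ = 7 tapes.
An optimal packing achieves that bound: [198] [197] [168,31] [153,45] [123,53] [116,83] [95,34] → 7 tapes.
Excess: 9 − 7 = 2.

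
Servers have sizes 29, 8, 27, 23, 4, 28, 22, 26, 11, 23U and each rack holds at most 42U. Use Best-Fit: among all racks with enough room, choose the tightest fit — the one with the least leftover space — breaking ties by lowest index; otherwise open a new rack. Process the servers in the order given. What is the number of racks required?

rack 1: place 29U, 13U left
rack 1: place 8U, 5U left
rack 2: place 27U, 15U left
rack 3: place 23U, 19U left
rack 1: place 4U, 1U left
rack 4: place 28U, 14U left
rack 5: place 22U, 20U left
rack 6: place 26U, 16U left
rack 4: place 11U, 3U left
rack 7: place 23U, 19U left

7 racks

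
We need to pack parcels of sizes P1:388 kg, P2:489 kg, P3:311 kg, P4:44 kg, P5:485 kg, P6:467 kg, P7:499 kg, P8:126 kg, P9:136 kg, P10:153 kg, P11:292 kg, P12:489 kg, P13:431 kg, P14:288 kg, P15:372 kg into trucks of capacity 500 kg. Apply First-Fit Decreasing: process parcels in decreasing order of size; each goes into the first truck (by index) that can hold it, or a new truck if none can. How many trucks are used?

Sorted descending: 499, 489, 489, 485, 467, 431, 388, 372, 311, 292, 288, 153, 136, 126, 44.
truck 1: place 499 kg, 1 kg left
truck 2: place 489 kg, 11 kg left
truck 3: place 489 kg, 11 kg left
truck 4: place 485 kg, 15 kg left
truck 5: place 467 kg, 33 kg left
truck 6: place 431 kg, 69 kg left
truck 7: place 388 kg, 112 kg left
truck 8: place 372 kg, 128 kg left
truck 9: place 311 kg, 189 kg left
truck 10: place 292 kg, 208 kg left
truck 11: place 288 kg, 212 kg left
truck 9: place 153 kg, 36 kg left
truck 10: place 136 kg, 72 kg left
truck 8: place 126 kg, 2 kg left
truck 6: place 44 kg, 25 kg left

11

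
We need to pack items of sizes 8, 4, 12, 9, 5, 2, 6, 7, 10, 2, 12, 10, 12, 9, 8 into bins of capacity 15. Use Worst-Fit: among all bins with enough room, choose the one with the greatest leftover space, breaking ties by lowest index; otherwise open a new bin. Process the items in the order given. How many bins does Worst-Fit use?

10 bins

Put 8 in bin 1; 7 remain.
Put 4 in bin 1; 3 remain.
Put 12 in bin 2; 3 remain.
Put 9 in bin 3; 6 remain.
Put 5 in bin 3; 1 remain.
Put 2 in bin 1; 1 remain.
Put 6 in bin 4; 9 remain.
Put 7 in bin 4; 2 remain.
Put 10 in bin 5; 5 remain.
Put 2 in bin 5; 3 remain.
Put 12 in bin 6; 3 remain.
Put 10 in bin 7; 5 remain.
Put 12 in bin 8; 3 remain.
Put 9 in bin 9; 6 remain.
Put 8 in bin 10; 7 remain.
Final bins: [8,4,2] [12] [9,5] [6,7] [10,2] [12] [10] [12] [9] [8].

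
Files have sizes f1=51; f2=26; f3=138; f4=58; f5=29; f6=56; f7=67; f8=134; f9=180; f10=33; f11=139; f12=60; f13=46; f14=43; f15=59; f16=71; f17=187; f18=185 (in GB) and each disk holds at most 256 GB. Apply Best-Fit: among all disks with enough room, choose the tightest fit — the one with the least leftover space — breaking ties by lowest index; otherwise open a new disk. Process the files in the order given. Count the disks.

7

Put f1 (51 GB) in disk 1; 205 GB remain.
Put f2 (26 GB) in disk 1; 179 GB remain.
Put f3 (138 GB) in disk 1; 41 GB remain.
Put f4 (58 GB) in disk 2; 198 GB remain.
Put f5 (29 GB) in disk 1; 12 GB remain.
Put f6 (56 GB) in disk 2; 142 GB remain.
Put f7 (67 GB) in disk 2; 75 GB remain.
Put f8 (134 GB) in disk 3; 122 GB remain.
Put f9 (180 GB) in disk 4; 76 GB remain.
Put f10 (33 GB) in disk 2; 42 GB remain.
Put f11 (139 GB) in disk 5; 117 GB remain.
Put f12 (60 GB) in disk 4; 16 GB remain.
Put f13 (46 GB) in disk 5; 71 GB remain.
Put f14 (43 GB) in disk 5; 28 GB remain.
Put f15 (59 GB) in disk 3; 63 GB remain.
Put f16 (71 GB) in disk 6; 185 GB remain.
Put f17 (187 GB) in disk 7; 69 GB remain.
Put f18 (185 GB) in disk 6; 0 GB remain.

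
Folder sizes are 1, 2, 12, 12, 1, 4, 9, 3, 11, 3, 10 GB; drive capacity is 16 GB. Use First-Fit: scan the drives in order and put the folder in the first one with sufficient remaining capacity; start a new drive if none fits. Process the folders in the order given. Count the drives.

5

drive 1: place 1 GB, 15 GB left
drive 1: place 2 GB, 13 GB left
drive 1: place 12 GB, 1 GB left
drive 2: place 12 GB, 4 GB left
drive 1: place 1 GB, 0 GB left
drive 2: place 4 GB, 0 GB left
drive 3: place 9 GB, 7 GB left
drive 3: place 3 GB, 4 GB left
drive 4: place 11 GB, 5 GB left
drive 3: place 3 GB, 1 GB left
drive 5: place 10 GB, 6 GB left
Final drives: [1,2,12,1] [12,4] [9,3,3] [11] [10].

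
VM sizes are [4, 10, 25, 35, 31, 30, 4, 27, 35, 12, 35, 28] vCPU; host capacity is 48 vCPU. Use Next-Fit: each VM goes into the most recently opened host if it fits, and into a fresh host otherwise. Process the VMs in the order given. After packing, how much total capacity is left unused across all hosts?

4 vCPU → host 1 (remaining 44 vCPU)
10 vCPU → host 1 (remaining 34 vCPU)
25 vCPU → host 1 (remaining 9 vCPU)
35 vCPU → host 2 (remaining 13 vCPU)
31 vCPU → host 3 (remaining 17 vCPU)
30 vCPU → host 4 (remaining 18 vCPU)
4 vCPU → host 4 (remaining 14 vCPU)
27 vCPU → host 5 (remaining 21 vCPU)
35 vCPU → host 6 (remaining 13 vCPU)
12 vCPU → host 6 (remaining 1 vCPU)
35 vCPU → host 7 (remaining 13 vCPU)
28 vCPU → host 8 (remaining 20 vCPU)
8 hosts × 48 vCPU = 384 vCPU; used 276 vCPU; unused 108 vCPU.

108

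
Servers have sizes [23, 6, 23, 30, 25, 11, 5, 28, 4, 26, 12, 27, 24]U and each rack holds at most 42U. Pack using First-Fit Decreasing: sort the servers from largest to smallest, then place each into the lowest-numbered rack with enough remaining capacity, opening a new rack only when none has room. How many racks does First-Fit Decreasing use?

8

Sorted descending: 30, 28, 27, 26, 25, 24, 23, 23, 12, 11, 6, 5, 4.
rack 1: place 30U, 12U left
rack 2: place 28U, 14U left
rack 3: place 27U, 15U left
rack 4: place 26U, 16U left
rack 5: place 25U, 17U left
rack 6: place 24U, 18U left
rack 7: place 23U, 19U left
rack 8: place 23U, 19U left
rack 1: place 12U, 0U left
rack 2: place 11U, 3U left
rack 3: place 6U, 9U left
rack 3: place 5U, 4U left
rack 3: place 4U, 0U left
Final racks: [30,12] [28,11] [27,6,5,4] [26] [25] [24] [23] [23].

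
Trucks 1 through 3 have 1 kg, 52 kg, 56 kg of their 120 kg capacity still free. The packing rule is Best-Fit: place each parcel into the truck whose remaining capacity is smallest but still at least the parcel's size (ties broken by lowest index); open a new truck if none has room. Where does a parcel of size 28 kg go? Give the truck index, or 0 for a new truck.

Trucks with room: truck 2 (52 kg), truck 3 (56 kg).
Tightest fit is truck 2 with 52 kg free.

2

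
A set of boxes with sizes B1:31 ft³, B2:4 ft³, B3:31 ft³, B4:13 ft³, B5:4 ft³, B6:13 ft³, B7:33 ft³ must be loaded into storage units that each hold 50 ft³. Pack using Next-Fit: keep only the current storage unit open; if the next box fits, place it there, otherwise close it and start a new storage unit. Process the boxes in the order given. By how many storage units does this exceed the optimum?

Next-Fit: [31,4] [31,13,4] [13,33] → 3 storage units.
Total size 129 ft³; any packing needs at least ⌈129/50⌉ = 3 storage units.
So 3 is already optimal.

0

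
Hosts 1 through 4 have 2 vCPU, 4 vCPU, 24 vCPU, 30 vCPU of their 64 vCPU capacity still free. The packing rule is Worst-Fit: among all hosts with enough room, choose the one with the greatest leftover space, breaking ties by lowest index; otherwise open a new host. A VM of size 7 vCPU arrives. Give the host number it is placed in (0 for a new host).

Hosts with room: host 3 (24 vCPU), host 4 (30 vCPU).
Most room is host 4 with 30 vCPU free.

4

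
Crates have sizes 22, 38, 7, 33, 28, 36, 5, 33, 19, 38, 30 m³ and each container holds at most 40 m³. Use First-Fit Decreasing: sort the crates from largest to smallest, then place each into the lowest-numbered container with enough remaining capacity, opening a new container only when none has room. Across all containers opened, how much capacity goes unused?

Sorted descending: 38, 38, 36, 33, 33, 30, 28, 22, 19, 7, 5.
Put 38 m³ in container 1; 2 m³ remain.
Put 38 m³ in container 2; 2 m³ remain.
Put 36 m³ in container 3; 4 m³ remain.
Put 33 m³ in container 4; 7 m³ remain.
Put 33 m³ in container 5; 7 m³ remain.
Put 30 m³ in container 6; 10 m³ remain.
Put 28 m³ in container 7; 12 m³ remain.
Put 22 m³ in container 8; 18 m³ remain.
Put 19 m³ in container 9; 21 m³ remain.
Put 7 m³ in container 4; 0 m³ remain.
Put 5 m³ in container 5; 2 m³ remain.
9 containers × 40 m³ = 360 m³; used 289 m³; unused 71 m³.

71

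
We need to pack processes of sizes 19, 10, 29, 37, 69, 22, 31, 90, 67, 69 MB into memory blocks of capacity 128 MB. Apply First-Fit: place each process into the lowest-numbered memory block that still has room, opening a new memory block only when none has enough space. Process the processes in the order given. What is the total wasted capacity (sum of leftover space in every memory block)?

memory block 1: place 19 MB, 109 MB left
memory block 1: place 10 MB, 99 MB left
memory block 1: place 29 MB, 70 MB left
memory block 1: place 37 MB, 33 MB left
memory block 2: place 69 MB, 59 MB left
memory block 1: place 22 MB, 11 MB left
memory block 2: place 31 MB, 28 MB left
memory block 3: place 90 MB, 38 MB left
memory block 4: place 67 MB, 61 MB left
memory block 5: place 69 MB, 59 MB left
5 memory blocks × 128 MB = 640 MB; used 443 MB; unused 197 MB.

197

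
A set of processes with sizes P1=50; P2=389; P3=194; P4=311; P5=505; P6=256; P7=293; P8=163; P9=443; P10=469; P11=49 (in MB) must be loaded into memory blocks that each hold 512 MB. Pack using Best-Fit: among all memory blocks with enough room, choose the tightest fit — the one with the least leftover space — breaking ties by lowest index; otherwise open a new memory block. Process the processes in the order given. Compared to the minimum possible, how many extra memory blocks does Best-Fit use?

Best-Fit: [50,389] [194,311] [505] [256] [293,163,49] [443] [469] → 7 memory blocks.
Total size 3122 MB; any packing needs at least ⌈3122/512⌉ = 7 memory blocks.
So 7 is already optimal.

0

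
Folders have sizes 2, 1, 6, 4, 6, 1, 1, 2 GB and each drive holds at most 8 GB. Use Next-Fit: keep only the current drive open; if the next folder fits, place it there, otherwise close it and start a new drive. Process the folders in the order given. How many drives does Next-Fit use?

drive 1: place 2 GB, 6 GB left
drive 1: place 1 GB, 5 GB left
drive 2: place 6 GB, 2 GB left
drive 3: place 4 GB, 4 GB left
drive 4: place 6 GB, 2 GB left
drive 4: place 1 GB, 1 GB left
drive 4: place 1 GB, 0 GB left
drive 5: place 2 GB, 6 GB left

5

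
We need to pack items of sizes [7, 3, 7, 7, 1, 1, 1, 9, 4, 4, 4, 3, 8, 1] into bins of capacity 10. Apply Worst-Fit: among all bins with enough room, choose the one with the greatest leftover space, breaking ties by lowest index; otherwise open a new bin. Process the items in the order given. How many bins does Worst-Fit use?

Put 7 in bin 1; 3 remain.
Put 3 in bin 1; 0 remain.
Put 7 in bin 2; 3 remain.
Put 7 in bin 3; 3 remain.
Put 1 in bin 2; 2 remain.
Put 1 in bin 3; 2 remain.
Put 1 in bin 2; 1 remain.
Put 9 in bin 4; 1 remain.
Put 4 in bin 5; 6 remain.
Put 4 in bin 5; 2 remain.
Put 4 in bin 6; 6 remain.
Put 3 in bin 6; 3 remain.
Put 8 in bin 7; 2 remain.
Put 1 in bin 6; 2 remain.

7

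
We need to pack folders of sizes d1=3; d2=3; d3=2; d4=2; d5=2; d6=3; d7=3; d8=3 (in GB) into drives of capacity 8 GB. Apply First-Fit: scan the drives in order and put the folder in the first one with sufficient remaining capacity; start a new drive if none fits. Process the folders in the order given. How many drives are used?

Put d1 (3 GB) in drive 1; 5 GB remain.
Put d2 (3 GB) in drive 1; 2 GB remain.
Put d3 (2 GB) in drive 1; 0 GB remain.
Put d4 (2 GB) in drive 2; 6 GB remain.
Put d5 (2 GB) in drive 2; 4 GB remain.
Put d6 (3 GB) in drive 2; 1 GB remain.
Put d7 (3 GB) in drive 3; 5 GB remain.
Put d8 (3 GB) in drive 3; 2 GB remain.

3 drives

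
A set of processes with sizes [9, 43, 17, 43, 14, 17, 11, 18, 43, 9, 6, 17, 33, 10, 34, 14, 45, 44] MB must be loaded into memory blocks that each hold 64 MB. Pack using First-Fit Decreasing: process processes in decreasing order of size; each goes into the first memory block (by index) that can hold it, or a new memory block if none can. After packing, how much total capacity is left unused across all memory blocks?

21

Sorted descending: 45, 44, 43, 43, 43, 34, 33, 18, 17, 17, 17, 14, 14, 11, 10, 9, 9, 6.
Put 45 MB in memory block 1; 19 MB remain.
Put 44 MB in memory block 2; 20 MB remain.
Put 43 MB in memory block 3; 21 MB remain.
Put 43 MB in memory block 4; 21 MB remain.
Put 43 MB in memory block 5; 21 MB remain.
Put 34 MB in memory block 6; 30 MB remain.
Put 33 MB in memory block 7; 31 MB remain.
Put 18 MB in memory block 1; 1 MB remain.
Put 17 MB in memory block 2; 3 MB remain.
Put 17 MB in memory block 3; 4 MB remain.
Put 17 MB in memory block 4; 4 MB remain.
Put 14 MB in memory block 5; 7 MB remain.
Put 14 MB in memory block 6; 16 MB remain.
Put 11 MB in memory block 6; 5 MB remain.
Put 10 MB in memory block 7; 21 MB remain.
Put 9 MB in memory block 7; 12 MB remain.
Put 9 MB in memory block 7; 3 MB remain.
Put 6 MB in memory block 5; 1 MB remain.
7 memory blocks × 64 MB = 448 MB; used 427 MB; unused 21 MB.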